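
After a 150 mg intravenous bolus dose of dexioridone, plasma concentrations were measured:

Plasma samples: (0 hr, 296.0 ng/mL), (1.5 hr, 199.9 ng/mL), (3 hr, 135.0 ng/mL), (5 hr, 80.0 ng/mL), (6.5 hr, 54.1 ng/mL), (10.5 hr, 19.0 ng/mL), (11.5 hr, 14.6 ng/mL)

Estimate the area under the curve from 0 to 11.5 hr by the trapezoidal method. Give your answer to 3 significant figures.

AUC = 1100 ng/mL·hr

Trapezoidal AUC_0→11.5:
  [0→1.5]: (296.0+199.9)/2 × 1.5 = 371.925
  [1.5→3]: (199.9+135.0)/2 × 1.5 = 251.175
  [3→5]: (135.0+80.0)/2 × 2 = 215.0
  [5→6.5]: (80.0+54.1)/2 × 1.5 = 100.575
  [6.5→10.5]: (54.1+19.0)/2 × 4 = 146.2
  [10.5→11.5]: (19.0+14.6)/2 × 1 = 16.8
  Sum = 1101.675 ng/mL·hr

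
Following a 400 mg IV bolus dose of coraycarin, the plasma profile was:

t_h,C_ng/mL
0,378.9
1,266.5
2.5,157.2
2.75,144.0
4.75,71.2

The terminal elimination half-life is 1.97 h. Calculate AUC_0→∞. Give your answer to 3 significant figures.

AUC = 1100 ng/mL·h

Trapezoidal AUC_0→4.75:
  [0→1]: (378.9+266.5)/2 × 1 = 322.7
  [1→2.5]: (266.5+157.2)/2 × 1.5 = 317.775
  [2.5→2.75]: (157.2+144.0)/2 × 0.25 = 37.65
  [2.75→4.75]: (144.0+71.2)/2 × 2 = 215.2
  Sum = 893.325 ng/mL·h
k_e = ln2 / t½ = 0.693147 / 1.97 = 0.3519 h^-1
Extrapolated tail: C_last / k_e = 71.2 / 0.3519 = 202.330
AUC_0→∞ = 893.325 + 202.330 = 1095.655 ng/mL·h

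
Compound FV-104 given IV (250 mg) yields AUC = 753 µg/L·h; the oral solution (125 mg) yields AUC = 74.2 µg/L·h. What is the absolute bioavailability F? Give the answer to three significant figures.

F = 0.197

F = (AUC_ev / D_ev) / (AUC_iv / D_iv)
  = (74.2/125) / (753/250)
  = 0.5936 / 3.012 = 0.1971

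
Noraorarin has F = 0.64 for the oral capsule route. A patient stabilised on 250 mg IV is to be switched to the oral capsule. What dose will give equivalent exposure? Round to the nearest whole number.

For equal systemic exposure: F × D_ev = D_iv
D_ev = D_iv / F = 250 / 0.64 = 390.625 mg

D_oral = 391 mg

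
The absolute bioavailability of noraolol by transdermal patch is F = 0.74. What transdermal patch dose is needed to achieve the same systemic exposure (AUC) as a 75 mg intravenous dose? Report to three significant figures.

For equal systemic exposure: F × D_ev = D_iv
D_ev = D_iv / F = 75 / 0.74 = 101.351 mg

D_transdermal = 101 mg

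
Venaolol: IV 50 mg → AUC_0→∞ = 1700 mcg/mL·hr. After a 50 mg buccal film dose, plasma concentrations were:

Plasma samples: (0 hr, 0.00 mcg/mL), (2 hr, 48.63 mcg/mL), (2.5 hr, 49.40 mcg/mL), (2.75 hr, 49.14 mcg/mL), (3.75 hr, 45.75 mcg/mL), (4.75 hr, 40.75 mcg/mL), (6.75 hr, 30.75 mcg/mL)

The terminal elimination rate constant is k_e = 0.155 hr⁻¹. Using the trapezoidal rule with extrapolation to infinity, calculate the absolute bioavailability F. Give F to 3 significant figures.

F = 0.262

Trapezoidal AUC_0→6.75 (buccal film):
  [0→2]: (0.00+48.63)/2 × 2 = 48.63
  [2→2.5]: (48.63+49.40)/2 × 0.5 = 24.5075
  [2.5→2.75]: (49.40+49.14)/2 × 0.25 = 12.3175
  [2.75→3.75]: (49.14+45.75)/2 × 1 = 47.445
  [3.75→4.75]: (45.75+40.75)/2 × 1 = 43.25
  [4.75→6.75]: (40.75+30.75)/2 × 2 = 71.5
  Sum = 247.65 mcg/mL·hr
Tail: C_last/k_e = 30.75/0.155 = 198.387
AUC_0→∞ (buccal film) = 247.65 + 198.387 = 446.037 mcg/mL·hr
F = (AUC_ev/D_ev)/(AUC_iv/D_iv) = (446.037/50)/(1700/50) = 8.92074/34 = 0.2624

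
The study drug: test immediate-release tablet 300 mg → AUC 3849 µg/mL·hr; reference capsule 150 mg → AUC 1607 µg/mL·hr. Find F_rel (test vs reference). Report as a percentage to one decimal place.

F_rel = 119.8%

F_rel = (AUC_test/D_test) / (AUC_ref/D_ref)
      = (3849/300) / (1607/150)
      = 12.83 / 10.7133 = 1.1976 = 119.76%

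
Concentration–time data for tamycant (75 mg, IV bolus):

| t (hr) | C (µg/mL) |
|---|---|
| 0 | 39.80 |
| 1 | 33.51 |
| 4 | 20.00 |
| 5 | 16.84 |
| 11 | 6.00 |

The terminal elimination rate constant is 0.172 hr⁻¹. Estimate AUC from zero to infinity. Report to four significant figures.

AUC = 238.7 µg/mL·hr

Trapezoidal AUC_0→11:
  [0→1]: (39.80+33.51)/2 × 1 = 36.655
  [1→4]: (33.51+20.00)/2 × 3 = 80.265
  [4→5]: (20.00+16.84)/2 × 1 = 18.42
  [5→11]: (16.84+6.00)/2 × 6 = 68.52
  Sum = 203.86 µg/mL·hr
Extrapolated tail: C_last / k_e = 6.00 / 0.172 = 34.884
AUC_0→∞ = 203.86 + 34.884 = 238.744 µg/mL·hr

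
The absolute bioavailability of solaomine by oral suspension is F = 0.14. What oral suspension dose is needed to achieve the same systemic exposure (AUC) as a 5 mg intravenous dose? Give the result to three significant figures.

For equal systemic exposure: F × D_ev = D_iv
D_ev = D_iv / F = 5 / 0.14 = 35.7143 mg

D_oral = 35.7 mg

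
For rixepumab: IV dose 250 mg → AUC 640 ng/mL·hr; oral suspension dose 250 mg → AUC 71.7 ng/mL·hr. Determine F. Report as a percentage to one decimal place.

F = 11.2%

F = (AUC_ev / D_ev) / (AUC_iv / D_iv)
  = (71.7/250) / (640/250)
  = 0.2868 / 2.56 = 0.1120
  = 11.20%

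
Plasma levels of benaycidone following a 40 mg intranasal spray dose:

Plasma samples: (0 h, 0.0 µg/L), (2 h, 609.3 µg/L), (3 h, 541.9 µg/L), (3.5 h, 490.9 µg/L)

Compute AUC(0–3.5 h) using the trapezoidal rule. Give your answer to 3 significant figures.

Trapezoidal AUC_0→3.5:
  [0→2]: (0.0+609.3)/2 × 2 = 609.3
  [2→3]: (609.3+541.9)/2 × 1 = 575.6
  [3→3.5]: (541.9+490.9)/2 × 0.5 = 258.2
  Sum = 1443.1 µg/L·h

AUC = 1440 µg/L·h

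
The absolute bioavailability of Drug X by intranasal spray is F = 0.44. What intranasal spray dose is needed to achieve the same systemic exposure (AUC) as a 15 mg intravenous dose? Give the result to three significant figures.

For equal systemic exposure: F × D_ev = D_iv
D_ev = D_iv / F = 15 / 0.44 = 34.0909 mg

D_intranasal = 34.1 mg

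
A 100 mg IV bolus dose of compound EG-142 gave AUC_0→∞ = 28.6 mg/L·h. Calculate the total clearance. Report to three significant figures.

CL = 3.50 L/h

CL = Dose_iv / AUC_0→∞
   = 100 / 28.6 = 3.4965 L/h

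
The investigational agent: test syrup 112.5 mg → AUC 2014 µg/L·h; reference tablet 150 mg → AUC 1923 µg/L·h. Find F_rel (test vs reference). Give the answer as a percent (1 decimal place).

F_rel = 139.6%

F_rel = (AUC_test/D_test) / (AUC_ref/D_ref)
      = (2014/112.5) / (1923/150)
      = 17.9022 / 12.82 = 1.3964 = 139.64%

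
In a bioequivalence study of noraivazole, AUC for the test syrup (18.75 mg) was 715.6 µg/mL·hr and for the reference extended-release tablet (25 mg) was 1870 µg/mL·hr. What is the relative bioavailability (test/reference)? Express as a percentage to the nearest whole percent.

F_rel = 51%

F_rel = (AUC_test/D_test) / (AUC_ref/D_ref)
      = (715.6/18.75) / (1870/25)
      = 38.1653 / 74.8 = 0.5102 = 51.02%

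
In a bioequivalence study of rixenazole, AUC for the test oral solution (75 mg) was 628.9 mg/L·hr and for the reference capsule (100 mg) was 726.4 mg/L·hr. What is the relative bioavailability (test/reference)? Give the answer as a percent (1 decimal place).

F_rel = (AUC_test/D_test) / (AUC_ref/D_ref)
      = (628.9/75) / (726.4/100)
      = 8.38533 / 7.264 = 1.1544 = 115.44%

F_rel = 115.4%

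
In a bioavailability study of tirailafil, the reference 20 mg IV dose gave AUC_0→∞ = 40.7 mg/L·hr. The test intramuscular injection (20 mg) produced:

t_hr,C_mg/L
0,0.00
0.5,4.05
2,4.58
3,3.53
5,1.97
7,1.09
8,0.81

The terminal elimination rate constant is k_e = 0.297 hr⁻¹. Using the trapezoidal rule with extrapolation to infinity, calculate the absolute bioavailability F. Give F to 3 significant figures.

F = 0.584

Trapezoidal AUC_0→8 (intramuscular injection):
  [0→0.5]: (0.00+4.05)/2 × 0.5 = 1.0125
  [0.5→2]: (4.05+4.58)/2 × 1.5 = 6.4725
  [2→3]: (4.58+3.53)/2 × 1 = 4.055
  [3→5]: (3.53+1.97)/2 × 2 = 5.5
  [5→7]: (1.97+1.09)/2 × 2 = 3.06
  [7→8]: (1.09+0.81)/2 × 1 = 0.95
  Sum = 21.05 mg/L·hr
Tail: C_last/k_e = 0.81/0.297 = 2.727
AUC_0→∞ (intramuscular injection) = 21.05 + 2.727 = 23.777 mg/L·hr
F = (AUC_ev/D_ev)/(AUC_iv/D_iv) = (23.777/20)/(40.7/20) = 1.18885/2.035 = 0.5842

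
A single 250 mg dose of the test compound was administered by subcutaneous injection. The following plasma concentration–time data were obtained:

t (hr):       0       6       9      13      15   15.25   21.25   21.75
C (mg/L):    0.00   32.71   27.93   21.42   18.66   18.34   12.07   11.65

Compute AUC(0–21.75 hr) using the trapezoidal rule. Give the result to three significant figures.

AUC = 430 mg/L·hr

Trapezoidal AUC_0→21.75:
  [0→6]: (0.00+32.71)/2 × 6 = 98.13
  [6→9]: (32.71+27.93)/2 × 3 = 90.96
  [9→13]: (27.93+21.42)/2 × 4 = 98.7
  [13→15]: (21.42+18.66)/2 × 2 = 40.08
  [15→15.25]: (18.66+18.34)/2 × 0.25 = 4.625
  [15.25→21.25]: (18.34+12.07)/2 × 6 = 91.23
  [21.25→21.75]: (12.07+11.65)/2 × 0.5 = 5.93
  Sum = 429.655 mg/L·hr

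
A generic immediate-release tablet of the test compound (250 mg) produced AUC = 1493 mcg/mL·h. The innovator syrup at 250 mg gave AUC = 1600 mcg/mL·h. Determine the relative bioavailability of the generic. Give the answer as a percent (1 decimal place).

F_rel = 93.3%

F_rel = (AUC_test/D_test) / (AUC_ref/D_ref)
      = (1493/250) / (1600/250)
      = 5.972 / 6.4 = 0.9331 = 93.31%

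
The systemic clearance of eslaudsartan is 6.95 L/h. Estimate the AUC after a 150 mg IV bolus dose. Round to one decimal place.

AUC_0→∞ = Dose_iv / CL
        = 150 / 6.95 = 21.5827 mg/L·h

AUC = 21.6 mg/L·h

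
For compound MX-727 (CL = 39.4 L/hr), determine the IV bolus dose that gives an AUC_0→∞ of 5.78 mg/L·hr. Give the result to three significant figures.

Dose_iv = CL × AUC_0→∞
     = 39.4 × 5.78 = 227.732 mg

Dose = 228 mg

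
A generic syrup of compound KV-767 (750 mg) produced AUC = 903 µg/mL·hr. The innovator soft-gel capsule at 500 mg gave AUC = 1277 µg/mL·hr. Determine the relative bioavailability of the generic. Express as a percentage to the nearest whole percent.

F_rel = 47%

F_rel = (AUC_test/D_test) / (AUC_ref/D_ref)
      = (903/750) / (1277/500)
      = 1.204 / 2.554 = 0.4714 = 47.14%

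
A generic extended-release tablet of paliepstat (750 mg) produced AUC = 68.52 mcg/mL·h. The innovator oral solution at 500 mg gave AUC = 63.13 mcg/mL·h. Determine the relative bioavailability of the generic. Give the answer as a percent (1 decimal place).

F_rel = 72.4%

F_rel = (AUC_test/D_test) / (AUC_ref/D_ref)
      = (68.52/750) / (63.13/500)
      = 0.09136 / 0.12626 = 0.7236 = 72.36%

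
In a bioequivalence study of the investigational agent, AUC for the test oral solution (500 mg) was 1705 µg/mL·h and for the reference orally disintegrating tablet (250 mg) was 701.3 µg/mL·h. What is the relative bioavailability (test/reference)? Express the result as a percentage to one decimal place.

F_rel = 121.6%

F_rel = (AUC_test/D_test) / (AUC_ref/D_ref)
      = (1705/500) / (701.3/250)
      = 3.41 / 2.8052 = 1.2156 = 121.56%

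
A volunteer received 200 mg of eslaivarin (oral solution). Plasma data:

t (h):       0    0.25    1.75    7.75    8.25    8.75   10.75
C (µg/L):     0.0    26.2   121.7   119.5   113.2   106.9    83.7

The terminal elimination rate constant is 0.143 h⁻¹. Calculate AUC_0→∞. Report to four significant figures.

AUC = 1727 µg/L·h

Trapezoidal AUC_0→10.75:
  [0→0.25]: (0.0+26.2)/2 × 0.25 = 3.275
  [0.25→1.75]: (26.2+121.7)/2 × 1.5 = 110.925
  [1.75→7.75]: (121.7+119.5)/2 × 6 = 723.6
  [7.75→8.25]: (119.5+113.2)/2 × 0.5 = 58.175
  [8.25→8.75]: (113.2+106.9)/2 × 0.5 = 55.025
  [8.75→10.75]: (106.9+83.7)/2 × 2 = 190.6
  Sum = 1141.6 µg/L·h
Extrapolated tail: C_last / k_e = 83.7 / 0.143 = 585.315
AUC_0→∞ = 1141.6 + 585.315 = 1726.915 µg/L·h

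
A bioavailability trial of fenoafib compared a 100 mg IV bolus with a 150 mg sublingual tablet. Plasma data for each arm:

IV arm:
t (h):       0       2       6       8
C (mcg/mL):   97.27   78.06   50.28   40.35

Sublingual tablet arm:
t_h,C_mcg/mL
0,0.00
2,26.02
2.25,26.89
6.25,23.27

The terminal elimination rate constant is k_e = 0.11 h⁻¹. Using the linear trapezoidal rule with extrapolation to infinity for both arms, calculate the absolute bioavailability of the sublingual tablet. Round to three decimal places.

Trapezoidal AUC_0→8 (IV):
  [0→2]: (97.27+78.06)/2 × 2 = 175.33
  [2→6]: (78.06+50.28)/2 × 4 = 256.68
  [6→8]: (50.28+40.35)/2 × 2 = 90.63
  Sum = 522.64 mcg/mL·h
IV tail: 40.35/0.11 = 366.818; AUC_iv,0→∞ = 522.64 + 366.818 = 889.458 mcg/mL·h
Trapezoidal AUC_0→6.25 (sublingual tablet):
  [0→2]: (0.00+26.02)/2 × 2 = 26.02
  [2→2.25]: (26.02+26.89)/2 × 0.25 = 6.61375
  [2.25→6.25]: (26.89+23.27)/2 × 4 = 100.32
  Sum = 132.95375 mcg/mL·h
sublingual tablet tail: 23.27/0.11 = 211.545; AUC_ev,0→∞ = 132.95375 + 211.545 = 344.49875 mcg/mL·h
F = (AUC_ev/D_ev)/(AUC_iv/D_iv) = (344.49875/150)/(889.458/100) = 2.29666/8.89458 = 0.2582

F = 0.258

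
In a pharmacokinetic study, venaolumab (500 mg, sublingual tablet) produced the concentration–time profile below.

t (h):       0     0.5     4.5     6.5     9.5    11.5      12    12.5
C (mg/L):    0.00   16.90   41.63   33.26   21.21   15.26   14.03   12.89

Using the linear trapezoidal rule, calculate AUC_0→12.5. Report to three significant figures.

Trapezoidal AUC_0→12.5:
  [0→0.5]: (0.00+16.90)/2 × 0.5 = 4.225
  [0.5→4.5]: (16.90+41.63)/2 × 4 = 117.06
  [4.5→6.5]: (41.63+33.26)/2 × 2 = 74.89
  [6.5→9.5]: (33.26+21.21)/2 × 3 = 81.705
  [9.5→11.5]: (21.21+15.26)/2 × 2 = 36.47
  [11.5→12]: (15.26+14.03)/2 × 0.5 = 7.3225
  [12→12.5]: (14.03+12.89)/2 × 0.5 = 6.73
  Sum = 328.4025 mg/L·h

AUC = 328 mg/L·h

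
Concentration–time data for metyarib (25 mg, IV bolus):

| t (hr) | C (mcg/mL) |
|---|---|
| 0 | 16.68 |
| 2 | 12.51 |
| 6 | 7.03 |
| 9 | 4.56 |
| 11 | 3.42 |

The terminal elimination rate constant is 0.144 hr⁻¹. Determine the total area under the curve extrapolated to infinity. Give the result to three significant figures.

Trapezoidal AUC_0→11:
  [0→2]: (16.68+12.51)/2 × 2 = 29.19
  [2→6]: (12.51+7.03)/2 × 4 = 39.08
  [6→9]: (7.03+4.56)/2 × 3 = 17.385
  [9→11]: (4.56+3.42)/2 × 2 = 7.98
  Sum = 93.635 mcg/mL·hr
Extrapolated tail: C_last / k_e = 3.42 / 0.144 = 23.750
AUC_0→∞ = 93.635 + 23.750 = 117.385 mcg/mL·hr

AUC = 117 mcg/mL·hr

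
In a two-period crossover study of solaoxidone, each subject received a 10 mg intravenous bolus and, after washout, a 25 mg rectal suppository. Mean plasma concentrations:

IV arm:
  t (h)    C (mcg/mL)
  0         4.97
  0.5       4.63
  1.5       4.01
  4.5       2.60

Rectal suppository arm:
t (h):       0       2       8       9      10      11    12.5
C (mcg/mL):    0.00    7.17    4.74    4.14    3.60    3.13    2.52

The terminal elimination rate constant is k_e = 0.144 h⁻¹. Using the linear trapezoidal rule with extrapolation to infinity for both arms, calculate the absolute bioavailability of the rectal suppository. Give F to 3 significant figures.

Trapezoidal AUC_0→4.5 (IV):
  [0→0.5]: (4.97+4.63)/2 × 0.5 = 2.4
  [0.5→1.5]: (4.63+4.01)/2 × 1 = 4.32
  [1.5→4.5]: (4.01+2.60)/2 × 3 = 9.915
  Sum = 16.635 mcg/mL·h
IV tail: 2.60/0.144 = 18.056; AUC_iv,0→∞ = 16.635 + 18.056 = 34.691 mcg/mL·h
Trapezoidal AUC_0→12.5 (rectal suppository):
  [0→2]: (0.00+7.17)/2 × 2 = 7.17
  [2→8]: (7.17+4.74)/2 × 6 = 35.73
  [8→9]: (4.74+4.14)/2 × 1 = 4.44
  [9→10]: (4.14+3.60)/2 × 1 = 3.87
  [10→11]: (3.60+3.13)/2 × 1 = 3.365
  [11→12.5]: (3.13+2.52)/2 × 1.5 = 4.2375
  Sum = 58.8125 mcg/mL·h
rectal suppository tail: 2.52/0.144 = 17.500; AUC_ev,0→∞ = 58.8125 + 17.500 = 76.3125 mcg/mL·h
F = (AUC_ev/D_ev)/(AUC_iv/D_iv) = (76.3125/25)/(34.691/10) = 3.0525/3.4691 = 0.8799

F = 0.880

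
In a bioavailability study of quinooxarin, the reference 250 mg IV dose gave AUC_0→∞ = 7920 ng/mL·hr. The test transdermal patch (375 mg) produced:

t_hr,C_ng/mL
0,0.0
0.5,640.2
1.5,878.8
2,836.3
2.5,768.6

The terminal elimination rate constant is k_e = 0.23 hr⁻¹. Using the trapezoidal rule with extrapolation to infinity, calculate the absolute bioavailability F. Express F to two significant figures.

Trapezoidal AUC_0→2.5 (transdermal patch):
  [0→0.5]: (0.0+640.2)/2 × 0.5 = 160.05
  [0.5→1.5]: (640.2+878.8)/2 × 1 = 759.5
  [1.5→2]: (878.8+836.3)/2 × 0.5 = 428.775
  [2→2.5]: (836.3+768.6)/2 × 0.5 = 401.225
  Sum = 1749.55 ng/mL·hr
Tail: C_last/k_e = 768.6/0.23 = 3341.739
AUC_0→∞ (transdermal patch) = 1749.55 + 3341.739 = 5091.289 ng/mL·hr
F = (AUC_ev/D_ev)/(AUC_iv/D_iv) = (5091.289/375)/(7920/250) = 13.5768/31.68 = 0.4286

F = 0.43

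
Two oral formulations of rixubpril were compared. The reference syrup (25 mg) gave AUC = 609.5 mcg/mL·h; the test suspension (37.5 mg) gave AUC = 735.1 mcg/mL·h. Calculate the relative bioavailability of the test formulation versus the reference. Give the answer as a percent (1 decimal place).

F_rel = (AUC_test/D_test) / (AUC_ref/D_ref)
      = (735.1/37.5) / (609.5/25)
      = 19.6027 / 24.38 = 0.8040 = 80.40%

F_rel = 80.4%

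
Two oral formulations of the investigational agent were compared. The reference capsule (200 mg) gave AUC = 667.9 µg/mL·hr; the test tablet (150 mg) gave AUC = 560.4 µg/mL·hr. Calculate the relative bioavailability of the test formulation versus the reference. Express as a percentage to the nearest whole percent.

F_rel = (AUC_test/D_test) / (AUC_ref/D_ref)
      = (560.4/150) / (667.9/200)
      = 3.736 / 3.3395 = 1.1187 = 111.87%

F_rel = 112%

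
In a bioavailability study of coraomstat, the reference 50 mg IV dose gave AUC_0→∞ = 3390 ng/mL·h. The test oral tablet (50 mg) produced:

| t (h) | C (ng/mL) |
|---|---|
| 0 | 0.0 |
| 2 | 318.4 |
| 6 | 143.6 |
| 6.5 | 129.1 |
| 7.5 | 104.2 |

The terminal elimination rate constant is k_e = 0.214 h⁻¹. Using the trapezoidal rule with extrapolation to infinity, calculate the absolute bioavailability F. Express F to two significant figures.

F = 0.56

Trapezoidal AUC_0→7.5 (oral tablet):
  [0→2]: (0.0+318.4)/2 × 2 = 318.4
  [2→6]: (318.4+143.6)/2 × 4 = 924.0
  [6→6.5]: (143.6+129.1)/2 × 0.5 = 68.175
  [6.5→7.5]: (129.1+104.2)/2 × 1 = 116.65
  Sum = 1427.225 ng/mL·h
Tail: C_last/k_e = 104.2/0.214 = 486.916
AUC_0→∞ (oral tablet) = 1427.225 + 486.916 = 1914.141 ng/mL·h
F = (AUC_ev/D_ev)/(AUC_iv/D_iv) = (1914.141/50)/(3390/50) = 38.28282/67.8 = 0.5646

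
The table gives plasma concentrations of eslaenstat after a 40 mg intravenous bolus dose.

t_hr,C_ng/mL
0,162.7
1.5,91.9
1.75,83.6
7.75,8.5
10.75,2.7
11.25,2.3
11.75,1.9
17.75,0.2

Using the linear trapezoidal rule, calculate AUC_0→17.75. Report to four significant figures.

AUC = 514.6 ng/mL·hr

Trapezoidal AUC_0→17.75:
  [0→1.5]: (162.7+91.9)/2 × 1.5 = 190.95
  [1.5→1.75]: (91.9+83.6)/2 × 0.25 = 21.9375
  [1.75→7.75]: (83.6+8.5)/2 × 6 = 276.3
  [7.75→10.75]: (8.5+2.7)/2 × 3 = 16.8
  [10.75→11.25]: (2.7+2.3)/2 × 0.5 = 1.25
  [11.25→11.75]: (2.3+1.9)/2 × 0.5 = 1.05
  [11.75→17.75]: (1.9+0.2)/2 × 6 = 6.3
  Sum = 514.5875 ng/mL·hr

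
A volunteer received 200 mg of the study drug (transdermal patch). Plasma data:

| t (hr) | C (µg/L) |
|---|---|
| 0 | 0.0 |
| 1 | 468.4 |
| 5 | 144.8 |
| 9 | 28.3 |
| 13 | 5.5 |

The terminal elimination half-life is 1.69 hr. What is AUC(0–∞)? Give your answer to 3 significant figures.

AUC = 1890 µg/L·hr

Trapezoidal AUC_0→13:
  [0→1]: (0.0+468.4)/2 × 1 = 234.2
  [1→5]: (468.4+144.8)/2 × 4 = 1226.4
  [5→9]: (144.8+28.3)/2 × 4 = 346.2
  [9→13]: (28.3+5.5)/2 × 4 = 67.6
  Sum = 1874.4 µg/L·hr
k_e = ln2 / t½ = 0.693147 / 1.69 = 0.4101 hr^-1
Extrapolated tail: C_last / k_e = 5.5 / 0.4101 = 13.411
AUC_0→∞ = 1874.4 + 13.411 = 1887.811 µg/L·hr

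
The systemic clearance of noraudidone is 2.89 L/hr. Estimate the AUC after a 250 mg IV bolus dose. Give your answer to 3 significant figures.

AUC_0→∞ = Dose_iv / CL
        = 250 / 2.89 = 86.5052 mg/L·hr

AUC = 86.5 mg/L·hr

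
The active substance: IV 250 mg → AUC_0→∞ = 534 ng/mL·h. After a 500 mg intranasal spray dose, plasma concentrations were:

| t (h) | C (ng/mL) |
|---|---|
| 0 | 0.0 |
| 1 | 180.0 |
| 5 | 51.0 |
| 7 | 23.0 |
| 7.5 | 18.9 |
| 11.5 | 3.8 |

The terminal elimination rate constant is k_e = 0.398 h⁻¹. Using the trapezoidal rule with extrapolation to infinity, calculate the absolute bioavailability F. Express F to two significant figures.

Trapezoidal AUC_0→11.5 (intranasal spray):
  [0→1]: (0.0+180.0)/2 × 1 = 90.0
  [1→5]: (180.0+51.0)/2 × 4 = 462.0
  [5→7]: (51.0+23.0)/2 × 2 = 74.0
  [7→7.5]: (23.0+18.9)/2 × 0.5 = 10.475
  [7.5→11.5]: (18.9+3.8)/2 × 4 = 45.4
  Sum = 681.875 ng/mL·h
Tail: C_last/k_e = 3.8/0.398 = 9.548
AUC_0→∞ (intranasal spray) = 681.875 + 9.548 = 691.423 ng/mL·h
F = (AUC_ev/D_ev)/(AUC_iv/D_iv) = (691.423/500)/(534/250) = 1.382846/2.136 = 0.6474

F = 0.65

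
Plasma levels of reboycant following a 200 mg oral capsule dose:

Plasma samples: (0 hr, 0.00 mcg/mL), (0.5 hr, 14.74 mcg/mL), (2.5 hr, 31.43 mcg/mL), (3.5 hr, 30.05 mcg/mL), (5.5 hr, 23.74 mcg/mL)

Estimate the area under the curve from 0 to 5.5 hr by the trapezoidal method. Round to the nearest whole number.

AUC = 134 mcg/mL·hr

Trapezoidal AUC_0→5.5:
  [0→0.5]: (0.00+14.74)/2 × 0.5 = 3.685
  [0.5→2.5]: (14.74+31.43)/2 × 2 = 46.17
  [2.5→3.5]: (31.43+30.05)/2 × 1 = 30.74
  [3.5→5.5]: (30.05+23.74)/2 × 2 = 53.79
  Sum = 134.385 mcg/mL·hr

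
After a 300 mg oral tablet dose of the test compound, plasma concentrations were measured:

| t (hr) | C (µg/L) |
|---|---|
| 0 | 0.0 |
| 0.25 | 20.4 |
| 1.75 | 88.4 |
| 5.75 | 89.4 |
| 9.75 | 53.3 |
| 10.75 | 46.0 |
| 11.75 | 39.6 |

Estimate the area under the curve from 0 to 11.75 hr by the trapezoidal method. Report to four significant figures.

AUC = 817.6 µg/L·hr

Trapezoidal AUC_0→11.75:
  [0→0.25]: (0.0+20.4)/2 × 0.25 = 2.55
  [0.25→1.75]: (20.4+88.4)/2 × 1.5 = 81.6
  [1.75→5.75]: (88.4+89.4)/2 × 4 = 355.6
  [5.75→9.75]: (89.4+53.3)/2 × 4 = 285.4
  [9.75→10.75]: (53.3+46.0)/2 × 1 = 49.65
  [10.75→11.75]: (46.0+39.6)/2 × 1 = 42.8
  Sum = 817.6 µg/L·hr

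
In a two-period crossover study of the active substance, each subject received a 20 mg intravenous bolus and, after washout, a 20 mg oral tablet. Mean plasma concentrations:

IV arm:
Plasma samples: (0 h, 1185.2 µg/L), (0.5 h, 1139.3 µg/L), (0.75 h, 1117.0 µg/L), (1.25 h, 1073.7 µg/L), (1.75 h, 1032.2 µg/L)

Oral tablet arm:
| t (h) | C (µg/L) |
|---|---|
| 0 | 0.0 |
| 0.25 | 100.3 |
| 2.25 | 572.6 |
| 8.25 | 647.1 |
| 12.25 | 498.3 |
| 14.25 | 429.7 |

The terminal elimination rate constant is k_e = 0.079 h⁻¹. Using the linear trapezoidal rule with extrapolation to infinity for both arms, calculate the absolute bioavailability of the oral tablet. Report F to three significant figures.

Trapezoidal AUC_0→1.75 (IV):
  [0→0.5]: (1185.2+1139.3)/2 × 0.5 = 581.125
  [0.5→0.75]: (1139.3+1117.0)/2 × 0.25 = 282.0375
  [0.75→1.25]: (1117.0+1073.7)/2 × 0.5 = 547.675
  [1.25→1.75]: (1073.7+1032.2)/2 × 0.5 = 526.475
  Sum = 1937.3125 µg/L·h
IV tail: 1032.2/0.079 = 13065.823; AUC_iv,0→∞ = 1937.3125 + 13065.823 = 15003.1355 µg/L·h
Trapezoidal AUC_0→14.25 (oral tablet):
  [0→0.25]: (0.0+100.3)/2 × 0.25 = 12.5375
  [0.25→2.25]: (100.3+572.6)/2 × 2 = 672.9
  [2.25→8.25]: (572.6+647.1)/2 × 6 = 3659.1
  [8.25→12.25]: (647.1+498.3)/2 × 4 = 2290.8
  [12.25→14.25]: (498.3+429.7)/2 × 2 = 928.0
  Sum = 7563.3375 µg/L·h
oral tablet tail: 429.7/0.079 = 5439.241; AUC_ev,0→∞ = 7563.3375 + 5439.241 = 13002.5785 µg/L·h
F = (AUC_ev/D_ev)/(AUC_iv/D_iv) = (13002.5785/20)/(15003.1355/20) = 650.129/750.157 = 0.8667

F = 0.867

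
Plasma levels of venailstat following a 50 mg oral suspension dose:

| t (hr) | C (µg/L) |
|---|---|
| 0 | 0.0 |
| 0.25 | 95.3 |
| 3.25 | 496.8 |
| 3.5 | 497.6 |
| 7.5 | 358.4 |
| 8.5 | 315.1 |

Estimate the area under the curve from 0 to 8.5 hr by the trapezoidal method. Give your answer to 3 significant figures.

AUC = 3070 µg/L·hr

Trapezoidal AUC_0→8.5:
  [0→0.25]: (0.0+95.3)/2 × 0.25 = 11.9125
  [0.25→3.25]: (95.3+496.8)/2 × 3 = 888.15
  [3.25→3.5]: (496.8+497.6)/2 × 0.25 = 124.3
  [3.5→7.5]: (497.6+358.4)/2 × 4 = 1712.0
  [7.5→8.5]: (358.4+315.1)/2 × 1 = 336.75
  Sum = 3073.1125 µg/L·hr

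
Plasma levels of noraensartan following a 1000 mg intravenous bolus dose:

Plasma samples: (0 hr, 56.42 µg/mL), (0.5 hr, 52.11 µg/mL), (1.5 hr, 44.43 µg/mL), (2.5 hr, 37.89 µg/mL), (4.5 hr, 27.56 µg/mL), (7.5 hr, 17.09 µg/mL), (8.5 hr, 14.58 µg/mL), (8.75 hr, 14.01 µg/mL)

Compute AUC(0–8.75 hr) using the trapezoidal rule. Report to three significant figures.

AUC = 268 µg/mL·hr

Trapezoidal AUC_0→8.75:
  [0→0.5]: (56.42+52.11)/2 × 0.5 = 27.1325
  [0.5→1.5]: (52.11+44.43)/2 × 1 = 48.27
  [1.5→2.5]: (44.43+37.89)/2 × 1 = 41.16
  [2.5→4.5]: (37.89+27.56)/2 × 2 = 65.45
  [4.5→7.5]: (27.56+17.09)/2 × 3 = 66.975
  [7.5→8.5]: (17.09+14.58)/2 × 1 = 15.835
  [8.5→8.75]: (14.58+14.01)/2 × 0.25 = 3.57375
  Sum = 268.39625 µg/mL·hr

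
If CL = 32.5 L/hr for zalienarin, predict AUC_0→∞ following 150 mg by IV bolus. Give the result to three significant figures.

AUC_0→∞ = Dose_iv / CL
        = 150 / 32.5 = 4.61538 mg/L·hr

AUC = 4.62 mg/L·hr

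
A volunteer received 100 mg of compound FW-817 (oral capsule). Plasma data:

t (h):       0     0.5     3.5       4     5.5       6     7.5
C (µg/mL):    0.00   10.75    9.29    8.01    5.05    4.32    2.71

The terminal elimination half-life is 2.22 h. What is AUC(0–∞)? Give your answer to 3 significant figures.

AUC = 63.2 µg/mL·h

Trapezoidal AUC_0→7.5:
  [0→0.5]: (0.00+10.75)/2 × 0.5 = 2.6875
  [0.5→3.5]: (10.75+9.29)/2 × 3 = 30.06
  [3.5→4]: (9.29+8.01)/2 × 0.5 = 4.325
  [4→5.5]: (8.01+5.05)/2 × 1.5 = 9.795
  [5.5→6]: (5.05+4.32)/2 × 0.5 = 2.3425
  [6→7.5]: (4.32+2.71)/2 × 1.5 = 5.2725
  Sum = 54.4825 µg/mL·h
k_e = ln2 / t½ = 0.693147 / 2.22 = 0.3122 h^-1
Extrapolated tail: C_last / k_e = 2.71 / 0.3122 = 8.680
AUC_0→∞ = 54.4825 + 8.680 = 63.1625 µg/mL·h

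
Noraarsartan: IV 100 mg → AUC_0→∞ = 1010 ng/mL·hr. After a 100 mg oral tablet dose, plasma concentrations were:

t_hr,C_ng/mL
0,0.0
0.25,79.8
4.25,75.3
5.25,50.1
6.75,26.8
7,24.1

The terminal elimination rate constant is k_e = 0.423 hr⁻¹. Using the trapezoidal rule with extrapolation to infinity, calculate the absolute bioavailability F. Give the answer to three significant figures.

Trapezoidal AUC_0→7 (oral tablet):
  [0→0.25]: (0.0+79.8)/2 × 0.25 = 9.975
  [0.25→4.25]: (79.8+75.3)/2 × 4 = 310.2
  [4.25→5.25]: (75.3+50.1)/2 × 1 = 62.7
  [5.25→6.75]: (50.1+26.8)/2 × 1.5 = 57.675
  [6.75→7]: (26.8+24.1)/2 × 0.25 = 6.3625
  Sum = 446.9125 ng/mL·hr
Tail: C_last/k_e = 24.1/0.423 = 56.974
AUC_0→∞ (oral tablet) = 446.9125 + 56.974 = 503.8865 ng/mL·hr
F = (AUC_ev/D_ev)/(AUC_iv/D_iv) = (503.8865/100)/(1010/100) = 5.038865/10.1 = 0.4989

F = 0.499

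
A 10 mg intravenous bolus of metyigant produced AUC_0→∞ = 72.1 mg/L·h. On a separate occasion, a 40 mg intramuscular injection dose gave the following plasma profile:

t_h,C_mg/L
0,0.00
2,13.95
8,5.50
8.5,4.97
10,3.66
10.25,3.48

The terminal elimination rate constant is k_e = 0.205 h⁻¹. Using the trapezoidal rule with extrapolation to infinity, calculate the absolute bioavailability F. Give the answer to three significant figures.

Trapezoidal AUC_0→10.25 (intramuscular injection):
  [0→2]: (0.00+13.95)/2 × 2 = 13.95
  [2→8]: (13.95+5.50)/2 × 6 = 58.35
  [8→8.5]: (5.50+4.97)/2 × 0.5 = 2.6175
  [8.5→10]: (4.97+3.66)/2 × 1.5 = 6.4725
  [10→10.25]: (3.66+3.48)/2 × 0.25 = 0.8925
  Sum = 82.2825 mg/L·h
Tail: C_last/k_e = 3.48/0.205 = 16.976
AUC_0→∞ (intramuscular injection) = 82.2825 + 16.976 = 99.2585 mg/L·h
F = (AUC_ev/D_ev)/(AUC_iv/D_iv) = (99.2585/40)/(72.1/10) = 2.4814625/7.21 = 0.3442

F = 0.344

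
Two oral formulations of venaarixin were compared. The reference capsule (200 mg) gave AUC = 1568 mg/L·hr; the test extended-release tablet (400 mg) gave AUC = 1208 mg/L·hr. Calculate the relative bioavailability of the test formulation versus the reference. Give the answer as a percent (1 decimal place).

F_rel = 38.5%

F_rel = (AUC_test/D_test) / (AUC_ref/D_ref)
      = (1208/400) / (1568/200)
      = 3.02 / 7.84 = 0.3852 = 38.52%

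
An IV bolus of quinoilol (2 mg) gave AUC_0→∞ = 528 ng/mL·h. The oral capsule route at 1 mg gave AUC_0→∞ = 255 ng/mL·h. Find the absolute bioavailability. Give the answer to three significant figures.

F = 0.966

F = (AUC_ev / D_ev) / (AUC_iv / D_iv)
  = (255/1) / (528/2)
  = 255 / 264 = 0.9659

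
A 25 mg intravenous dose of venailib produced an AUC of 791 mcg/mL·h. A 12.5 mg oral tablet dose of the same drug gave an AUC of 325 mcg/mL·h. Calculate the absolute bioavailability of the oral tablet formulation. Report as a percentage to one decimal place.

F = 82.2%

F = (AUC_ev / D_ev) / (AUC_iv / D_iv)
  = (325/12.5) / (791/25)
  = 26 / 31.64 = 0.8217
  = 82.17%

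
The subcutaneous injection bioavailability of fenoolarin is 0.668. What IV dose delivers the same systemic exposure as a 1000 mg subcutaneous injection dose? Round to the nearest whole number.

Systemic exposure from an extravascular dose = F × D_ev, so the equivalent IV dose is F × D_ev.
D_iv = F × D_ev = 0.668 × 1000 = 668 mg

D_iv = 668 mg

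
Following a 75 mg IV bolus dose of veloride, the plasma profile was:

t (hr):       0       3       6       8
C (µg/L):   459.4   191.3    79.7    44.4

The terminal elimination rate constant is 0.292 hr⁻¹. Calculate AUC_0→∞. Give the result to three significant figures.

AUC = 1660 µg/L·hr

Trapezoidal AUC_0→8:
  [0→3]: (459.4+191.3)/2 × 3 = 976.05
  [3→6]: (191.3+79.7)/2 × 3 = 406.5
  [6→8]: (79.7+44.4)/2 × 2 = 124.1
  Sum = 1506.65 µg/L·hr
Extrapolated tail: C_last / k_e = 44.4 / 0.292 = 152.055
AUC_0→∞ = 1506.65 + 152.055 = 1658.705 µg/L·hr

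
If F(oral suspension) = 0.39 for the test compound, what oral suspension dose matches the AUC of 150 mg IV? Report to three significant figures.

D_oral = 385 mg

For equal systemic exposure: F × D_ev = D_iv
D_ev = D_iv / F = 150 / 0.39 = 384.615 mg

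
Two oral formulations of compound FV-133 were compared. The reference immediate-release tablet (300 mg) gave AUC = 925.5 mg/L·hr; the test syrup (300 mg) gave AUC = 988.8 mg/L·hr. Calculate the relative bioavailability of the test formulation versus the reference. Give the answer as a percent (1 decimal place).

F_rel = 106.8%

F_rel = (AUC_test/D_test) / (AUC_ref/D_ref)
      = (988.8/300) / (925.5/300)
      = 3.296 / 3.085 = 1.0684 = 106.84%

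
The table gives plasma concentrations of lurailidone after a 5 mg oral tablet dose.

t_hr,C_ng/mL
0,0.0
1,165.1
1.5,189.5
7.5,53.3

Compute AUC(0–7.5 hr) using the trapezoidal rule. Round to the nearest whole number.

Trapezoidal AUC_0→7.5:
  [0→1]: (0.0+165.1)/2 × 1 = 82.55
  [1→1.5]: (165.1+189.5)/2 × 0.5 = 88.65
  [1.5→7.5]: (189.5+53.3)/2 × 6 = 728.4
  Sum = 899.6 ng/mL·hr

AUC = 900 ng/mL·hr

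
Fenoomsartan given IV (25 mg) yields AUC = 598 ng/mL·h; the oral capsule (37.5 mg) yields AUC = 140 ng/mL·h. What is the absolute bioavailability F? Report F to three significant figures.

F = 0.156

F = (AUC_ev / D_ev) / (AUC_iv / D_iv)
  = (140/37.5) / (598/25)
  = 3.73333 / 23.92 = 0.1561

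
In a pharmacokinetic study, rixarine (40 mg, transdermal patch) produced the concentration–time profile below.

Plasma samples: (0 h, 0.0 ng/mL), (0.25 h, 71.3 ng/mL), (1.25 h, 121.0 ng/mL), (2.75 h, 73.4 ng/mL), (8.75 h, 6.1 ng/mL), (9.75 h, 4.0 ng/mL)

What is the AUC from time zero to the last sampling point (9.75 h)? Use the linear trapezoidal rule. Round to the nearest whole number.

Trapezoidal AUC_0→9.75:
  [0→0.25]: (0.0+71.3)/2 × 0.25 = 8.9125
  [0.25→1.25]: (71.3+121.0)/2 × 1 = 96.15
  [1.25→2.75]: (121.0+73.4)/2 × 1.5 = 145.8
  [2.75→8.75]: (73.4+6.1)/2 × 6 = 238.5
  [8.75→9.75]: (6.1+4.0)/2 × 1 = 5.05
  Sum = 494.4125 ng/mL·h

AUC = 494 ng/mL·h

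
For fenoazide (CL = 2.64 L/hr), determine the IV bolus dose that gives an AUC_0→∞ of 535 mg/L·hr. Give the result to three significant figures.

Dose = 1410 mg

Dose_iv = CL × AUC_0→∞
     = 2.64 × 535 = 1412.4 mg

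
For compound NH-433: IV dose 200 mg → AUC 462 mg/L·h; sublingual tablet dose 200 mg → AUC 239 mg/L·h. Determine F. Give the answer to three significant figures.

F = (AUC_ev / D_ev) / (AUC_iv / D_iv)
  = (239/200) / (462/200)
  = 1.195 / 2.31 = 0.5173

F = 0.517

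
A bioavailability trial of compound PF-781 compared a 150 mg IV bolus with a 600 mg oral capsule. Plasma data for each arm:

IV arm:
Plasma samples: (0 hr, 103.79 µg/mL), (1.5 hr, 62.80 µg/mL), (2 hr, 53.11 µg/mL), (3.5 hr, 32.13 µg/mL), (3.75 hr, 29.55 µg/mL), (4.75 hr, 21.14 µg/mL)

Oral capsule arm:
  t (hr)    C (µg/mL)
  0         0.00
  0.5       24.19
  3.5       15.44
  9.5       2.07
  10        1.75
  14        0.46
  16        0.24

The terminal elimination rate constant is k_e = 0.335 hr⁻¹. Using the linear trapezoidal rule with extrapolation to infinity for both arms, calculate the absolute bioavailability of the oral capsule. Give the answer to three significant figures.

F = 0.0994

Trapezoidal AUC_0→4.75 (IV):
  [0→1.5]: (103.79+62.80)/2 × 1.5 = 124.9425
  [1.5→2]: (62.80+53.11)/2 × 0.5 = 28.9775
  [2→3.5]: (53.11+32.13)/2 × 1.5 = 63.93
  [3.5→3.75]: (32.13+29.55)/2 × 0.25 = 7.71
  [3.75→4.75]: (29.55+21.14)/2 × 1 = 25.345
  Sum = 250.905 µg/mL·hr
IV tail: 21.14/0.335 = 63.104; AUC_iv,0→∞ = 250.905 + 63.104 = 314.009 µg/mL·hr
Trapezoidal AUC_0→16 (oral capsule):
  [0→0.5]: (0.00+24.19)/2 × 0.5 = 6.0475
  [0.5→3.5]: (24.19+15.44)/2 × 3 = 59.445
  [3.5→9.5]: (15.44+2.07)/2 × 6 = 52.53
  [9.5→10]: (2.07+1.75)/2 × 0.5 = 0.955
  [10→14]: (1.75+0.46)/2 × 4 = 4.42
  [14→16]: (0.46+0.24)/2 × 2 = 0.7
  Sum = 124.0975 µg/mL·hr
oral capsule tail: 0.24/0.335 = 0.716; AUC_ev,0→∞ = 124.0975 + 0.716 = 124.8135 µg/mL·hr
F = (AUC_ev/D_ev)/(AUC_iv/D_iv) = (124.8135/600)/(314.009/150) = 0.2080225/2.09339 = 0.0994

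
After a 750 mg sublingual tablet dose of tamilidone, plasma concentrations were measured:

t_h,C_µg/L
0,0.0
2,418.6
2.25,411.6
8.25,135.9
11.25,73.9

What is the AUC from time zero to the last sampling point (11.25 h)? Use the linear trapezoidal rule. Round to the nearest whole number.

Trapezoidal AUC_0→11.25:
  [0→2]: (0.0+418.6)/2 × 2 = 418.6
  [2→2.25]: (418.6+411.6)/2 × 0.25 = 103.775
  [2.25→8.25]: (411.6+135.9)/2 × 6 = 1642.5
  [8.25→11.25]: (135.9+73.9)/2 × 3 = 314.7
  Sum = 2479.575 µg/L·h

AUC = 2480 µg/L·h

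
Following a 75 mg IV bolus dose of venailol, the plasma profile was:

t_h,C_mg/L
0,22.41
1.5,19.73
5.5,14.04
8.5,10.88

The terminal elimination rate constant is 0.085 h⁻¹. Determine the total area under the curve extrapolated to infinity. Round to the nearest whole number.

AUC = 265 mg/L·h

Trapezoidal AUC_0→8.5:
  [0→1.5]: (22.41+19.73)/2 × 1.5 = 31.605
  [1.5→5.5]: (19.73+14.04)/2 × 4 = 67.54
  [5.5→8.5]: (14.04+10.88)/2 × 3 = 37.38
  Sum = 136.525 mg/L·h
Extrapolated tail: C_last / k_e = 10.88 / 0.085 = 128.000
AUC_0→∞ = 136.525 + 128.000 = 264.525 mg/L·h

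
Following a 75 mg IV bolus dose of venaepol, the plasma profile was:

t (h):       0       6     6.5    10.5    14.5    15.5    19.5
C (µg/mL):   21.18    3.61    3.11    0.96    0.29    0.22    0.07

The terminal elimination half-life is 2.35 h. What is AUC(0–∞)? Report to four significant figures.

AUC = 87.76 µg/mL·h

Trapezoidal AUC_0→19.5:
  [0→6]: (21.18+3.61)/2 × 6 = 74.37
  [6→6.5]: (3.61+3.11)/2 × 0.5 = 1.68
  [6.5→10.5]: (3.11+0.96)/2 × 4 = 8.14
  [10.5→14.5]: (0.96+0.29)/2 × 4 = 2.5
  [14.5→15.5]: (0.29+0.22)/2 × 1 = 0.255
  [15.5→19.5]: (0.22+0.07)/2 × 4 = 0.58
  Sum = 87.525 µg/mL·h
k_e = ln2 / t½ = 0.693147 / 2.35 = 0.2950 h^-1
Extrapolated tail: C_last / k_e = 0.07 / 0.295 = 0.237
AUC_0→∞ = 87.525 + 0.237 = 87.762 µg/mL·h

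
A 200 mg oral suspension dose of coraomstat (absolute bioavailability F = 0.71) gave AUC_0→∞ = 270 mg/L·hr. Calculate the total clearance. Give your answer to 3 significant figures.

CL = F × Dose / AUC_0→∞
   = 0.71 × 200 / 270 = 0.525926 L/hr

CL = 0.526 L/hr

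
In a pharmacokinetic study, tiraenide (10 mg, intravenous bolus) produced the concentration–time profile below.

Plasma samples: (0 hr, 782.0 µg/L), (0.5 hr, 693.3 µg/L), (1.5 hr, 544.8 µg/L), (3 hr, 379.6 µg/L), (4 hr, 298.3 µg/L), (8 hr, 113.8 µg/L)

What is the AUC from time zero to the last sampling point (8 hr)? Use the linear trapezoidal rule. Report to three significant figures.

Trapezoidal AUC_0→8:
  [0→0.5]: (782.0+693.3)/2 × 0.5 = 368.825
  [0.5→1.5]: (693.3+544.8)/2 × 1 = 619.05
  [1.5→3]: (544.8+379.6)/2 × 1.5 = 693.3
  [3→4]: (379.6+298.3)/2 × 1 = 338.95
  [4→8]: (298.3+113.8)/2 × 4 = 824.2
  Sum = 2844.325 µg/L·hr

AUC = 2840 µg/L·hr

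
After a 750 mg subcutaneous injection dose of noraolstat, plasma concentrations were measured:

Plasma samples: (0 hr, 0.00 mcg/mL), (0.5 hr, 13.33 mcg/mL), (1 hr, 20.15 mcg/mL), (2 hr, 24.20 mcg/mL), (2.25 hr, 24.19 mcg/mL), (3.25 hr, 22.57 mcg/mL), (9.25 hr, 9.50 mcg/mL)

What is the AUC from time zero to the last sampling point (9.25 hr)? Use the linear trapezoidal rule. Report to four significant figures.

Trapezoidal AUC_0→9.25:
  [0→0.5]: (0.00+13.33)/2 × 0.5 = 3.3325
  [0.5→1]: (13.33+20.15)/2 × 0.5 = 8.37
  [1→2]: (20.15+24.20)/2 × 1 = 22.175
  [2→2.25]: (24.20+24.19)/2 × 0.25 = 6.04875
  [2.25→3.25]: (24.19+22.57)/2 × 1 = 23.38
  [3.25→9.25]: (22.57+9.50)/2 × 6 = 96.21
  Sum = 159.51625 mcg/mL·hr

AUC = 159.5 mcg/mL·hr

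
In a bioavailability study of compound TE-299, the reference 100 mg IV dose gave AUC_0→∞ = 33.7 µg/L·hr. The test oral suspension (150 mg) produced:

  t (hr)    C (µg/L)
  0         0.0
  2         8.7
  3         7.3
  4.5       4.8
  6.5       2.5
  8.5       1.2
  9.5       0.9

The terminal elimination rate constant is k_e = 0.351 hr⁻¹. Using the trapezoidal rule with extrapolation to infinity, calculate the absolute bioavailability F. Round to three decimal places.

Trapezoidal AUC_0→9.5 (oral suspension):
  [0→2]: (0.0+8.7)/2 × 2 = 8.7
  [2→3]: (8.7+7.3)/2 × 1 = 8.0
  [3→4.5]: (7.3+4.8)/2 × 1.5 = 9.075
  [4.5→6.5]: (4.8+2.5)/2 × 2 = 7.3
  [6.5→8.5]: (2.5+1.2)/2 × 2 = 3.7
  [8.5→9.5]: (1.2+0.9)/2 × 1 = 1.05
  Sum = 37.825 µg/L·hr
Tail: C_last/k_e = 0.9/0.351 = 2.564
AUC_0→∞ (oral suspension) = 37.825 + 2.564 = 40.389 µg/L·hr
F = (AUC_ev/D_ev)/(AUC_iv/D_iv) = (40.389/150)/(33.7/100) = 0.26926/0.337 = 0.7990

F = 0.799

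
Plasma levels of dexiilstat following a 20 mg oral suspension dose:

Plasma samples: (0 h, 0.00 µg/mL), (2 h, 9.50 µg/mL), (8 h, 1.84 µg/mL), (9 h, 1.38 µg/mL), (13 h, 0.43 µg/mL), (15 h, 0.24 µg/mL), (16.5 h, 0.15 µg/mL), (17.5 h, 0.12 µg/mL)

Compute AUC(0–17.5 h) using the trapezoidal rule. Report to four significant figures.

AUC = 49.85 µg/mL·h

Trapezoidal AUC_0→17.5:
  [0→2]: (0.00+9.50)/2 × 2 = 9.5
  [2→8]: (9.50+1.84)/2 × 6 = 34.02
  [8→9]: (1.84+1.38)/2 × 1 = 1.61
  [9→13]: (1.38+0.43)/2 × 4 = 3.62
  [13→15]: (0.43+0.24)/2 × 2 = 0.67
  [15→16.5]: (0.24+0.15)/2 × 1.5 = 0.2925
  [16.5→17.5]: (0.15+0.12)/2 × 1 = 0.135
  Sum = 49.8475 µg/mL·h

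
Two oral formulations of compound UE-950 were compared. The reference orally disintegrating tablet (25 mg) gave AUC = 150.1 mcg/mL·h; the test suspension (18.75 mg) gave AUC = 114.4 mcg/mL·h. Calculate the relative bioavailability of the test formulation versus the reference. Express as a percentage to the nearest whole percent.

F_rel = (AUC_test/D_test) / (AUC_ref/D_ref)
      = (114.4/18.75) / (150.1/25)
      = 6.10133 / 6.004 = 1.0162 = 101.62%

F_rel = 102%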